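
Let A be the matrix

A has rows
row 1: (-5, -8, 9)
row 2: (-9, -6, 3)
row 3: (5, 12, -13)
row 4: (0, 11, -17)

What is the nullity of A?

0

Row reduce to echelon form.
R2 ← R2 − (9/5)·R1: [0, 42/5, -66/5]
R3 ← R3 + R1: [0, 4, -4]
R3 ← R3 − (10/21)·R2: [0, 0, 16/7]
R4 ← R4 − (55/42)·R2: [0, 0, 2/7]
R4 ← R4 − (1/8)·R3: [0, 0, 0]
3 nonzero rows, so rank(A) = 3.
A has 3 columns; by rank–nullity, nullity = 3 − 3 = 0.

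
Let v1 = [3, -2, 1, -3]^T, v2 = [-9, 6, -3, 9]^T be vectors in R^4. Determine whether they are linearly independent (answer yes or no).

Form the matrix with these vectors as rows and row reduce.
R2 ← R2 + (3)·R1: [0, 0, 0, 0]
1 nonzero row, so the 2 vectors span a space of dimension 1.
Since 1 < 2, the vectors are linearly dependent.

no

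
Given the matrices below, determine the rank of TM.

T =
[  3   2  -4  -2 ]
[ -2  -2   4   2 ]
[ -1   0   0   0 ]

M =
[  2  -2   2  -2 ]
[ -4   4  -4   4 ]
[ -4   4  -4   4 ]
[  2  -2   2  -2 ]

First compute TM:
[[ 10, -10,  10, -10],
 [ -8,   8,  -8,   8],
 [ -2,   2,  -2,   2]]
Now row reduce the product.
R2 ← R2 + (4/5)·R1: [0, 0, 0, 0]
R3 ← R3 + (1/5)·R1: [0, 0, 0, 0]
1 nonzero row, so rank(TM) = 1.

1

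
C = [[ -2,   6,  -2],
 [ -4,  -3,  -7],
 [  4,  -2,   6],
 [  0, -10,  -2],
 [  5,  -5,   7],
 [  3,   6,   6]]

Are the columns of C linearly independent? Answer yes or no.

no

Row reduce C to echelon form.
R2 ← R2 − (2)·R1: [0, -15, -3]
R3 ← R3 + (2)·R1: [0, 10, 2]
R5 ← R5 + (5/2)·R1: [0, 10, 2]
R6 ← R6 + (3/2)·R1: [0, 15, 3]
R3 ← R3 + (2/3)·R2: [0, 0, 0]
R4 ← R4 − (2/3)·R2: [0, 0, 0]
R5 ← R5 + (2/3)·R2: [0, 0, 0]
R6 ← R6 + R2: [0, 0, 0]
2 pivots among 3 columns.
Only 2 < 3 pivot columns, so the columns are linearly dependent.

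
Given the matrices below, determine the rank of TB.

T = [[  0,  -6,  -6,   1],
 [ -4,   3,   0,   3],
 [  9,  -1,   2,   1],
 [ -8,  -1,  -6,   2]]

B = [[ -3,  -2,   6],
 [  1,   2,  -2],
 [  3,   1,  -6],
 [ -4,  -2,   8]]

First compute TB:
[[-28, -20,  56],
 [  3,   8,  -6],
 [-26, -20,  52],
 [ -3,   4,   6]]
Now row reduce the product.
R2 ← R2 + (3/28)·R1: [0, 41/7, 0]
R3 ← R3 − (13/14)·R1: [0, -10/7, 0]
R4 ← R4 − (3/28)·R1: [0, 43/7, 0]
R3 ← R3 + (10/41)·R2: [0, 0, 0]
R4 ← R4 − (43/41)·R2: [0, 0, 0]
2 nonzero rows, so rank(TB) = 2.

2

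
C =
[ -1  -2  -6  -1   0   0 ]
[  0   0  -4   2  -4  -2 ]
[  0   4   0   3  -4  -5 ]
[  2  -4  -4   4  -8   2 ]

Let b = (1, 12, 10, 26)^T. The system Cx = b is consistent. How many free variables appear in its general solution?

Row reduce the augmented matrix [C | b].
R4 ← R4 + (2)·R1: [0, -8, -16, 2, -8, 2, 28]
Swap R2 ↔ R3
R4 ← R4 + (2)·R2: [0, 0, -16, 8, -16, -8, 48]
R4 ← R4 − (4)·R3: [0, 0, 0, 0, 0, 0, 0]
The echelon form has 3 nonzero rows, and every pivot lies in the first 6 columns, so rank(C) = rank([C|b]) = 3.
The system is consistent.
Free variables = (unknowns) − (rank) = 6 − 3 = 3.

3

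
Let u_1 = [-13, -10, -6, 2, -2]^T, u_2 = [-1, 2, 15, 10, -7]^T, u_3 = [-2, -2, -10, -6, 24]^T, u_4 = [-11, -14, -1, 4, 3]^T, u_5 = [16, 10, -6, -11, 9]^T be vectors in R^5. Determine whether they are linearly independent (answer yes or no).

Form the matrix with these vectors as rows and row reduce.
R2 ← R2 − (1/13)·R1: [0, 36/13, 201/13, 128/13, -89/13]
R3 ← R3 − (2/13)·R1: [0, -6/13, -118/13, -82/13, 316/13]
R4 ← R4 − (11/13)·R1: [0, -72/13, 53/13, 30/13, 61/13]
R5 ← R5 + (16/13)·R1: [0, -30/13, -174/13, -111/13, 85/13]
R3 ← R3 + (1/6)·R2: [0, 0, -13/2, -14/3, 139/6]
R4 ← R4 + (2)·R2: [0, 0, 35, 22, -9]
R5 ← R5 + (5/6)·R2: [0, 0, -1/2, -1/3, 5/6]
R4 ← R4 + (70/13)·R3: [0, 0, 0, -122/39, 4514/39]
R5 ← R5 − (1/13)·R3: [0, 0, 0, 1/39, -37/39]
R5 ← R5 + (1/122)·R4: [0, 0, 0, 0, 0]
4 nonzero rows, so the 5 vectors span a space of dimension 4.
Since 4 < 5, the vectors are linearly dependent.

no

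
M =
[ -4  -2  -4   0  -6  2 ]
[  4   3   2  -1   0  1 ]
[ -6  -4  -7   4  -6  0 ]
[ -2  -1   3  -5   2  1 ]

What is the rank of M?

3

Row reduce to echelon form.
R2 ← R2 + R1: [0, 1, -2, -1, -6, 3]
R3 ← R3 − (3/2)·R1: [0, -1, -1, 4, 3, -3]
R4 ← R4 − (1/2)·R1: [0, 0, 5, -5, 5, 0]
R3 ← R3 + R2: [0, 0, -3, 3, -3, 0]
R4 ← R4 + (5/3)·R3: [0, 0, 0, 0, 0, 0]
Echelon form has 3 nonzero rows, so rank(M) = 3.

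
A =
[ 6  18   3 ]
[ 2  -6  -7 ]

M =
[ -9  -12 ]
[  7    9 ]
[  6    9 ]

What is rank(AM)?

First compute AM:
[[ 90, 117],
 [-102, -141]]
Now row reduce the product.
R2 ← R2 + (17/15)·R1: [0, -42/5]
2 nonzero rows, so rank(AM) = 2.

2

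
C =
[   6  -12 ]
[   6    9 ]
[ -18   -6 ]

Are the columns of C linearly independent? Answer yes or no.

yes

Row reduce C to echelon form.
R2 ← R2 − R1: [0, 21]
R3 ← R3 + (3)·R1: [0, -42]
R3 ← R3 + (2)·R2: [0, 0]
2 pivots among 2 columns.
Every column is a pivot column, so the columns are linearly independent.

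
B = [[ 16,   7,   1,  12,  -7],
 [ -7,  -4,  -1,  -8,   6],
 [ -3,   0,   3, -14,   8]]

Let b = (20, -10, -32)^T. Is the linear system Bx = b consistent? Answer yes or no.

yes

Row reduce the augmented matrix [B | b].
R2 ← R2 + (7/16)·R1: [0, -15/16, -9/16, -11/4, 47/16, -5/4]
R3 ← R3 + (3/16)·R1: [0, 21/16, 51/16, -47/4, 107/16, -113/4]
R3 ← R3 + (7/5)·R2: [0, 0, 12/5, -78/5, 54/5, -30]
The echelon form has 3 nonzero rows, and every pivot lies in the first 5 columns, so rank(B) = rank([B|b]) = 3.
The system is consistent.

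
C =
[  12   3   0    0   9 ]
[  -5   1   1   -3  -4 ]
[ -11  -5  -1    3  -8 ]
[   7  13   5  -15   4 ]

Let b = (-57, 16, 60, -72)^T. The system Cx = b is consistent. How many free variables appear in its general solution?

3

Row reduce the augmented matrix [C | b].
R2 ← R2 + (5/12)·R1: [0, 9/4, 1, -3, -1/4, -31/4]
R3 ← R3 + (11/12)·R1: [0, -9/4, -1, 3, 1/4, 31/4]
R4 ← R4 − (7/12)·R1: [0, 45/4, 5, -15, -5/4, -155/4]
R3 ← R3 + R2: [0, 0, 0, 0, 0, 0]
R4 ← R4 − (5)·R2: [0, 0, 0, 0, 0, 0]
The echelon form has 2 nonzero rows, and every pivot lies in the first 5 columns, so rank(C) = rank([C|b]) = 2.
The system is consistent.
Free variables = (unknowns) − (rank) = 5 − 2 = 3.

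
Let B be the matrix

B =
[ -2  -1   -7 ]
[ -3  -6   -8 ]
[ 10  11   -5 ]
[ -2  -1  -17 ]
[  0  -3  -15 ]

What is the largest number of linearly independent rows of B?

3

Row reduce to echelon form.
R2 ← R2 − (3/2)·R1: [0, -9/2, 5/2]
R3 ← R3 + (5)·R1: [0, 6, -40]
R4 ← R4 − R1: [0, 0, -10]
R3 ← R3 + (4/3)·R2: [0, 0, -110/3]
R5 ← R5 − (2/3)·R2: [0, 0, -50/3]
R4 ← R4 − (3/11)·R3: [0, 0, 0]
R5 ← R5 − (5/11)·R3: [0, 0, 0]
Echelon form has 3 nonzero rows, so rank(B) = 3.
The rank gives the maximum number of linearly independent rows: 3.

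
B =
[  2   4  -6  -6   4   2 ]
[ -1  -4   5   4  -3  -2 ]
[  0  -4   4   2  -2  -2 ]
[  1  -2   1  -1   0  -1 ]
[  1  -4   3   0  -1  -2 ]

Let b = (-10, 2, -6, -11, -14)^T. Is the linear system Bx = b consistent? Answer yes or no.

Row reduce the augmented matrix [B | b].
R2 ← R2 + (1/2)·R1: [0, -2, 2, 1, -1, -1, -3]
R4 ← R4 − (1/2)·R1: [0, -4, 4, 2, -2, -2, -6]
R5 ← R5 − (1/2)·R1: [0, -6, 6, 3, -3, -3, -9]
R3 ← R3 − (2)·R2: [0, 0, 0, 0, 0, 0, 0]
R4 ← R4 − (2)·R2: [0, 0, 0, 0, 0, 0, 0]
R5 ← R5 − (3)·R2: [0, 0, 0, 0, 0, 0, 0]
The echelon form has 2 nonzero rows, and every pivot lies in the first 6 columns, so rank(B) = rank([B|b]) = 2.
The system is consistent.

yes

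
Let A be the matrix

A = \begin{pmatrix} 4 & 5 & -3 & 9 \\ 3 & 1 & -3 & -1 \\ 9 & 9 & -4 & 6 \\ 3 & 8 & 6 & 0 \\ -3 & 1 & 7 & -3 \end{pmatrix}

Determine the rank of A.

Row reduce to echelon form.
R2 ← R2 − (3/4)·R1: [0, -11/4, -3/4, -31/4]
R3 ← R3 − (9/4)·R1: [0, -9/4, 11/4, -57/4]
R4 ← R4 − (3/4)·R1: [0, 17/4, 33/4, -27/4]
R5 ← R5 + (3/4)·R1: [0, 19/4, 19/4, 15/4]
R3 ← R3 − (9/11)·R2: [0, 0, 37/11, -87/11]
R4 ← R4 + (17/11)·R2: [0, 0, 78/11, -206/11]
R5 ← R5 + (19/11)·R2: [0, 0, 38/11, -106/11]
R4 ← R4 − (78/37)·R3: [0, 0, 0, -76/37]
R5 ← R5 − (38/37)·R3: [0, 0, 0, -56/37]
R5 ← R5 − (14/19)·R4: [0, 0, 0, 0]
Echelon form has 4 nonzero rows, so rank(A) = 4.

4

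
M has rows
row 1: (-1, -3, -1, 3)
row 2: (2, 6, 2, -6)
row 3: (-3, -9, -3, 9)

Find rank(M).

Row reduce to echelon form.
R2 ← R2 + (2)·R1: [0, 0, 0, 0]
R3 ← R3 − (3)·R1: [0, 0, 0, 0]
Echelon form has 1 nonzero row, so rank(M) = 1.

1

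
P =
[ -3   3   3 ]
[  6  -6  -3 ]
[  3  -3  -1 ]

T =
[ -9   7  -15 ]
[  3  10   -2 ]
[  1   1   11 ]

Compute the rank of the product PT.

2

First compute PT:
[[ 39,  12,  72],
 [-75, -21, -111],
 [-37, -10, -50]]
Now row reduce the product.
R2 ← R2 + (25/13)·R1: [0, 27/13, 357/13]
R3 ← R3 + (37/39)·R1: [0, 18/13, 238/13]
R3 ← R3 − (2/3)·R2: [0, 0, 0]
2 nonzero rows, so rank(PT) = 2.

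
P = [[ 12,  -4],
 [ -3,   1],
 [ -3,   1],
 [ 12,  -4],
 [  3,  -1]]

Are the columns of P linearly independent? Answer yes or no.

no

Row reduce P to echelon form.
R2 ← R2 + (1/4)·R1: [0, 0]
R3 ← R3 + (1/4)·R1: [0, 0]
R4 ← R4 − R1: [0, 0]
R5 ← R5 − (1/4)·R1: [0, 0]
1 pivot among 2 columns.
Only 1 < 2 pivot columns, so the columns are linearly dependent.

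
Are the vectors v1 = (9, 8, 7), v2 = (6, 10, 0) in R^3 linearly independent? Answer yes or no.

Form the matrix with these vectors as rows and row reduce.
R2 ← R2 − (2/3)·R1: [0, 14/3, -14/3]
2 nonzero rows, so the 2 vectors span a space of dimension 2.
Since 2 = 2, the vectors are linearly independent.

yes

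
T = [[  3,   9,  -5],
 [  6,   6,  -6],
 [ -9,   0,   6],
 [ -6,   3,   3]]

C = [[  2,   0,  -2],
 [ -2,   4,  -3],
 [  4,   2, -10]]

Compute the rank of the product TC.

First compute TC:
[[-32,  26,  17],
 [-24,  12,  30],
 [  6,  12, -42],
 [ -6,  18, -27]]
Now row reduce the product.
R2 ← R2 − (3/4)·R1: [0, -15/2, 69/4]
R3 ← R3 + (3/16)·R1: [0, 135/8, -621/16]
R4 ← R4 − (3/16)·R1: [0, 105/8, -483/16]
R3 ← R3 + (9/4)·R2: [0, 0, 0]
R4 ← R4 + (7/4)·R2: [0, 0, 0]
2 nonzero rows, so rank(TC) = 2.

2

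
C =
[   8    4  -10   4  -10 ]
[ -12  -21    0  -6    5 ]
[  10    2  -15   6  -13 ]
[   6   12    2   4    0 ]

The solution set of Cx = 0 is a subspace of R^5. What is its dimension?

Row reduce to echelon form.
R2 ← R2 + (3/2)·R1: [0, -15, -15, 0, -10]
R3 ← R3 − (5/4)·R1: [0, -3, -5/2, 1, -1/2]
R4 ← R4 − (3/4)·R1: [0, 9, 19/2, 1, 15/2]
R3 ← R3 − (1/5)·R2: [0, 0, 1/2, 1, 3/2]
R4 ← R4 + (3/5)·R2: [0, 0, 1/2, 1, 3/2]
R4 ← R4 − R3: [0, 0, 0, 0, 0]
3 nonzero rows, so rank(C) = 3.
C has 5 columns; by rank–nullity, nullity = 5 − 3 = 2.

2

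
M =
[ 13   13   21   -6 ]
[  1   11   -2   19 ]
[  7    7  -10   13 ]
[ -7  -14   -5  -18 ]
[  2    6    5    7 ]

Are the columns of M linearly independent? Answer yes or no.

yes

Row reduce M to echelon form.
R2 ← R2 − (1/13)·R1: [0, 10, -47/13, 253/13]
R3 ← R3 − (7/13)·R1: [0, 0, -277/13, 211/13]
R4 ← R4 + (7/13)·R1: [0, -7, 82/13, -276/13]
R5 ← R5 − (2/13)·R1: [0, 4, 23/13, 103/13]
R4 ← R4 + (7/10)·R2: [0, 0, 491/130, -989/130]
R5 ← R5 − (2/5)·R2: [0, 0, 209/65, 9/65]
R4 ← R4 + (491/2770)·R3: [0, 0, 0, -6552/1385]
R5 ← R5 + (209/1385)·R3: [0, 0, 0, 3584/1385]
R5 ← R5 + (64/117)·R4: [0, 0, 0, 0]
4 pivots among 4 columns.
Every column is a pivot column, so the columns are linearly independent.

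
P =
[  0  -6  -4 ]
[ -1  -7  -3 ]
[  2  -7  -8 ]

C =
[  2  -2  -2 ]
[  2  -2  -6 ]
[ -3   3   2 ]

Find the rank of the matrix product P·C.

First compute PC:
[[  0,   0,  28],
 [ -7,   7,  38],
 [ 14, -14,  22]]
Now row reduce the product.
Swap R1 ↔ R2
R3 ← R3 + (2)·R1: [0, 0, 98]
R3 ← R3 − (7/2)·R2: [0, 0, 0]
2 nonzero rows, so rank(PC) = 2.

2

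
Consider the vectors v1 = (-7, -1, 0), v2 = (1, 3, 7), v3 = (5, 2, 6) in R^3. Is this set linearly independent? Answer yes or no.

Form the matrix with these vectors as rows and row reduce.
R2 ← R2 + (1/7)·R1: [0, 20/7, 7]
R3 ← R3 + (5/7)·R1: [0, 9/7, 6]
R3 ← R3 − (9/20)·R2: [0, 0, 57/20]
3 nonzero rows, so the 3 vectors span a space of dimension 3.
Since 3 = 3, the vectors are linearly independent.

yes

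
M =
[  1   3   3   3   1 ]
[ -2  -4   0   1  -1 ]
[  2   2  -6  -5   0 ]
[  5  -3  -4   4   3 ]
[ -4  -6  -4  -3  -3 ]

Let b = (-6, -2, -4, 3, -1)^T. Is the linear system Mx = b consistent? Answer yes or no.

no

Row reduce the augmented matrix [M | b].
R2 ← R2 + (2)·R1: [0, 2, 6, 7, 1, -14]
R3 ← R3 − (2)·R1: [0, -4, -12, -11, -2, 8]
R4 ← R4 − (5)·R1: [0, -18, -19, -11, -2, 33]
R5 ← R5 + (4)·R1: [0, 6, 8, 9, 1, -25]
R3 ← R3 + (2)·R2: [0, 0, 0, 3, 0, -20]
R4 ← R4 + (9)·R2: [0, 0, 35, 52, 7, -93]
R5 ← R5 − (3)·R2: [0, 0, -10, -12, -2, 17]
Swap R3 ↔ R4
R5 ← R5 + (2/7)·R3: [0, 0, 0, 20/7, 0, -67/7]
R5 ← R5 − (20/21)·R4: [0, 0, 0, 0, 0, 199/21]
The echelon form has 5 nonzero rows; the last pivot sits in the augmented column, so rank(M) = 4 but rank([M|b]) = 5.
Since the ranks differ, the system is inconsistent.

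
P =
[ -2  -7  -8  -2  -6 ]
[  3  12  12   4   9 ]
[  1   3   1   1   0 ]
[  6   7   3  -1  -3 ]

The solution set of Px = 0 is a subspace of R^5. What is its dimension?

Row reduce to echelon form.
R2 ← R2 + (3/2)·R1: [0, 3/2, 0, 1, 0]
R3 ← R3 + (1/2)·R1: [0, -1/2, -3, 0, -3]
R4 ← R4 + (3)·R1: [0, -14, -21, -7, -21]
R3 ← R3 + (1/3)·R2: [0, 0, -3, 1/3, -3]
R4 ← R4 + (28/3)·R2: [0, 0, -21, 7/3, -21]
R4 ← R4 − (7)·R3: [0, 0, 0, 0, 0]
3 nonzero rows, so rank(P) = 3.
P has 5 columns; by rank–nullity, nullity = 5 − 3 = 2.

2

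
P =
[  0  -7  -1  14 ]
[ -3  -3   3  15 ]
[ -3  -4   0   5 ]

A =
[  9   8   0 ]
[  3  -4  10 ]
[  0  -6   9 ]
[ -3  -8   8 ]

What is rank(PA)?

2

First compute PA:
[[-63, -78,  33],
 [-81, -150, 117],
 [-54, -48,   0]]
Now row reduce the product.
R2 ← R2 − (9/7)·R1: [0, -348/7, 522/7]
R3 ← R3 − (6/7)·R1: [0, 132/7, -198/7]
R3 ← R3 + (11/29)·R2: [0, 0, 0]
2 nonzero rows, so rank(PA) = 2.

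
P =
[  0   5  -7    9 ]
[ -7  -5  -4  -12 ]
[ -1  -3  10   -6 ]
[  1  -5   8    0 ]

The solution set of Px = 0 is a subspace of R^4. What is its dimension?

0

Row reduce to echelon form.
Swap R1 ↔ R2
R3 ← R3 − (1/7)·R1: [0, -16/7, 74/7, -30/7]
R4 ← R4 + (1/7)·R1: [0, -40/7, 52/7, -12/7]
R3 ← R3 + (16/35)·R2: [0, 0, 258/35, -6/35]
R4 ← R4 + (8/7)·R2: [0, 0, -4/7, 60/7]
R4 ← R4 + (10/129)·R3: [0, 0, 0, 368/43]
4 nonzero rows, so rank(P) = 4.
P has 4 columns; by rank–nullity, nullity = 4 − 4 = 0.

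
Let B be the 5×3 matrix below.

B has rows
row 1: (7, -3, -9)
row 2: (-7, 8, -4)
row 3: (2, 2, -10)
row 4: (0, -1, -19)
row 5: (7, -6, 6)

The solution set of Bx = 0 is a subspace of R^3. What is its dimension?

0

Row reduce to echelon form.
R2 ← R2 + R1: [0, 5, -13]
R3 ← R3 − (2/7)·R1: [0, 20/7, -52/7]
R5 ← R5 − R1: [0, -3, 15]
R3 ← R3 − (4/7)·R2: [0, 0, 0]
R4 ← R4 + (1/5)·R2: [0, 0, -108/5]
R5 ← R5 + (3/5)·R2: [0, 0, 36/5]
Swap R3 ↔ R4
R5 ← R5 + (1/3)·R3: [0, 0, 0]
3 nonzero rows, so rank(B) = 3.
B has 3 columns; by rank–nullity, nullity = 3 − 3 = 0.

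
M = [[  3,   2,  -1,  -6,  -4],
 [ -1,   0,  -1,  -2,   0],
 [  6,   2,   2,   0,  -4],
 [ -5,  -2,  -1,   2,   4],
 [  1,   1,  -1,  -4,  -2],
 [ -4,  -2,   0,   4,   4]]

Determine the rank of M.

2

Row reduce to echelon form.
R2 ← R2 + (1/3)·R1: [0, 2/3, -4/3, -4, -4/3]
R3 ← R3 − (2)·R1: [0, -2, 4, 12, 4]
R4 ← R4 + (5/3)·R1: [0, 4/3, -8/3, -8, -8/3]
R5 ← R5 − (1/3)·R1: [0, 1/3, -2/3, -2, -2/3]
R6 ← R6 + (4/3)·R1: [0, 2/3, -4/3, -4, -4/3]
R3 ← R3 + (3)·R2: [0, 0, 0, 0, 0]
R4 ← R4 − (2)·R2: [0, 0, 0, 0, 0]
R5 ← R5 − (1/2)·R2: [0, 0, 0, 0, 0]
R6 ← R6 − R2: [0, 0, 0, 0, 0]
Echelon form has 2 nonzero rows, so rank(M) = 2.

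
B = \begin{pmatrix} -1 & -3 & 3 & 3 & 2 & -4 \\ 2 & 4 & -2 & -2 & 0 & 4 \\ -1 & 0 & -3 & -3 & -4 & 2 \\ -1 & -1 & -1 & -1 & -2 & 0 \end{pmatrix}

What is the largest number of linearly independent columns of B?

2

Row reduce to echelon form.
R2 ← R2 + (2)·R1: [0, -2, 4, 4, 4, -4]
R3 ← R3 − R1: [0, 3, -6, -6, -6, 6]
R4 ← R4 − R1: [0, 2, -4, -4, -4, 4]
R3 ← R3 + (3/2)·R2: [0, 0, 0, 0, 0, 0]
R4 ← R4 + R2: [0, 0, 0, 0, 0, 0]
Echelon form has 2 nonzero rows, so rank(B) = 2.
The rank gives the maximum number of linearly independent columns: 2.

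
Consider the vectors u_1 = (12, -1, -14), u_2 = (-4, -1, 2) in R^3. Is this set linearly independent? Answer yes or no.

Form the matrix with these vectors as rows and row reduce.
R2 ← R2 + (1/3)·R1: [0, -4/3, -8/3]
2 nonzero rows, so the 2 vectors span a space of dimension 2.
Since 2 = 2, the vectors are linearly independent.

yes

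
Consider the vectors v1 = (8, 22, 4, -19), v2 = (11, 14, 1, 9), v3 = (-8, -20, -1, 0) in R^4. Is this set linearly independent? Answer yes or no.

Form the matrix with these vectors as rows and row reduce.
R2 ← R2 − (11/8)·R1: [0, -65/4, -9/2, 281/8]
R3 ← R3 + R1: [0, 2, 3, -19]
R3 ← R3 + (8/65)·R2: [0, 0, 159/65, -954/65]
3 nonzero rows, so the 3 vectors span a space of dimension 3.
Since 3 = 3, the vectors are linearly independent.

yes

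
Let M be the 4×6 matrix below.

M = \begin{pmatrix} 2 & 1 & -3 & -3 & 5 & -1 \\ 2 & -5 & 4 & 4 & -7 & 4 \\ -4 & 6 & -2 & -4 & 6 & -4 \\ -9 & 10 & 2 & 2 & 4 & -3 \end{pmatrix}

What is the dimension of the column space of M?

4

Row reduce to echelon form.
R2 ← R2 − R1: [0, -6, 7, 7, -12, 5]
R3 ← R3 + (2)·R1: [0, 8, -8, -10, 16, -6]
R4 ← R4 + (9/2)·R1: [0, 29/2, -23/2, -23/2, 53/2, -15/2]
R3 ← R3 + (4/3)·R2: [0, 0, 4/3, -2/3, 0, 2/3]
R4 ← R4 + (29/12)·R2: [0, 0, 65/12, 65/12, -5/2, 55/12]
R4 ← R4 − (65/16)·R3: [0, 0, 0, 65/8, -5/2, 15/8]
Echelon form has 4 nonzero rows, so rank(M) = 4.
The column space has dimension equal to the rank: 4.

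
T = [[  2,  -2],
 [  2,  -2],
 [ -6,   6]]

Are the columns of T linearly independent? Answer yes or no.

Row reduce T to echelon form.
R2 ← R2 − R1: [0, 0]
R3 ← R3 + (3)·R1: [0, 0]
1 pivot among 2 columns.
Only 1 < 2 pivot columns, so the columns are linearly dependent.

no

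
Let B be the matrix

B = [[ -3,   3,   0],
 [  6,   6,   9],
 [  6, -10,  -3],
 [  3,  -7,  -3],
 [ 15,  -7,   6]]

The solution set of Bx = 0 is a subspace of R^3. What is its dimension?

1

Row reduce to echelon form.
R2 ← R2 + (2)·R1: [0, 12, 9]
R3 ← R3 + (2)·R1: [0, -4, -3]
R4 ← R4 + R1: [0, -4, -3]
R5 ← R5 + (5)·R1: [0, 8, 6]
R3 ← R3 + (1/3)·R2: [0, 0, 0]
R4 ← R4 + (1/3)·R2: [0, 0, 0]
R5 ← R5 − (2/3)·R2: [0, 0, 0]
2 nonzero rows, so rank(B) = 2.
B has 3 columns; by rank–nullity, nullity = 3 − 2 = 1.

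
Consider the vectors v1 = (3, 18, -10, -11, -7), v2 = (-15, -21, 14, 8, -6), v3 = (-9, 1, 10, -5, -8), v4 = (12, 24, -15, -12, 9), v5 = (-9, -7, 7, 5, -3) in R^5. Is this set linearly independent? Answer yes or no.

Form the matrix with these vectors as rows and row reduce.
R2 ← R2 + (5)·R1: [0, 69, -36, -47, -41]
R3 ← R3 + (3)·R1: [0, 55, -20, -38, -29]
R4 ← R4 − (4)·R1: [0, -48, 25, 32, 37]
R5 ← R5 + (3)·R1: [0, 47, -23, -28, -24]
R3 ← R3 − (55/69)·R2: [0, 0, 200/23, -37/69, 254/69]
R4 ← R4 + (16/23)·R2: [0, 0, -1/23, -16/23, 195/23]
R5 ← R5 − (47/69)·R2: [0, 0, 35/23, 277/69, 271/69]
R4 ← R4 + (1/200)·R3: [0, 0, 0, -419/600, 2549/300]
R5 ← R5 − (7/40)·R3: [0, 0, 0, 493/120, 197/60]
R5 ← R5 + (2465/419)·R4: [0, 0, 0, 0, 22320/419]
5 nonzero rows, so the 5 vectors span a space of dimension 5.
Since 5 = 5, the vectors are linearly independent.

yes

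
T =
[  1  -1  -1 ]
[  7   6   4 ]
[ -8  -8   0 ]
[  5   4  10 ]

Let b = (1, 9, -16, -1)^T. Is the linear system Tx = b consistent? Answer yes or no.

yes

Row reduce the augmented matrix [T | b].
R2 ← R2 − (7)·R1: [0, 13, 11, 2]
R3 ← R3 + (8)·R1: [0, -16, -8, -8]
R4 ← R4 − (5)·R1: [0, 9, 15, -6]
R3 ← R3 + (16/13)·R2: [0, 0, 72/13, -72/13]
R4 ← R4 − (9/13)·R2: [0, 0, 96/13, -96/13]
R4 ← R4 − (4/3)·R3: [0, 0, 0, 0]
The echelon form has 3 nonzero rows, and every pivot lies in the first 3 columns, so rank(T) = rank([T|b]) = 3.
The system is consistent.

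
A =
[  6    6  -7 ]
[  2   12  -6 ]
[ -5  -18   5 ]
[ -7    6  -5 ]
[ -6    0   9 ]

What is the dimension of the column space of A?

Row reduce to echelon form.
R2 ← R2 − (1/3)·R1: [0, 10, -11/3]
R3 ← R3 + (5/6)·R1: [0, -13, -5/6]
R4 ← R4 + (7/6)·R1: [0, 13, -79/6]
R5 ← R5 + R1: [0, 6, 2]
R3 ← R3 + (13/10)·R2: [0, 0, -28/5]
R4 ← R4 − (13/10)·R2: [0, 0, -42/5]
R5 ← R5 − (3/5)·R2: [0, 0, 21/5]
R4 ← R4 − (3/2)·R3: [0, 0, 0]
R5 ← R5 + (3/4)·R3: [0, 0, 0]
Echelon form has 3 nonzero rows, so rank(A) = 3.
The column space has dimension equal to the rank: 3.

3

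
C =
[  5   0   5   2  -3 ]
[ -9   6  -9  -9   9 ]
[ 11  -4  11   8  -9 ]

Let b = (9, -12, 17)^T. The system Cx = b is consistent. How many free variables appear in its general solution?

3

Row reduce the augmented matrix [C | b].
R2 ← R2 + (9/5)·R1: [0, 6, 0, -27/5, 18/5, 21/5]
R3 ← R3 − (11/5)·R1: [0, -4, 0, 18/5, -12/5, -14/5]
R3 ← R3 + (2/3)·R2: [0, 0, 0, 0, 0, 0]
The echelon form has 2 nonzero rows, and every pivot lies in the first 5 columns, so rank(C) = rank([C|b]) = 2.
The system is consistent.
Free variables = (unknowns) − (rank) = 5 − 2 = 3.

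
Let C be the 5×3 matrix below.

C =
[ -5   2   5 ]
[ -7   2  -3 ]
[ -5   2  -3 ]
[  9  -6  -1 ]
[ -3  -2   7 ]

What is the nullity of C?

0

Row reduce to echelon form.
R2 ← R2 − (7/5)·R1: [0, -4/5, -10]
R3 ← R3 − R1: [0, 0, -8]
R4 ← R4 + (9/5)·R1: [0, -12/5, 8]
R5 ← R5 − (3/5)·R1: [0, -16/5, 4]
R4 ← R4 − (3)·R2: [0, 0, 38]
R5 ← R5 − (4)·R2: [0, 0, 44]
R4 ← R4 + (19/4)·R3: [0, 0, 0]
R5 ← R5 + (11/2)·R3: [0, 0, 0]
3 nonzero rows, so rank(C) = 3.
C has 3 columns; by rank–nullity, nullity = 3 − 3 = 0.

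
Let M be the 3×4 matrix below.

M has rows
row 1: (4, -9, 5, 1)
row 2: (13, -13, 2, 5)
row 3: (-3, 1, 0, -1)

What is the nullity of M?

Row reduce to echelon form.
R2 ← R2 − (13/4)·R1: [0, 65/4, -57/4, 7/4]
R3 ← R3 + (3/4)·R1: [0, -23/4, 15/4, -1/4]
R3 ← R3 + (23/65)·R2: [0, 0, -84/65, 24/65]
3 nonzero rows, so rank(M) = 3.
M has 4 columns; by rank–nullity, nullity = 4 − 3 = 1.

1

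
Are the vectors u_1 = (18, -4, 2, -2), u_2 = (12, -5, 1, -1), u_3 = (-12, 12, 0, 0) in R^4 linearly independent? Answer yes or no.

no

Form the matrix with these vectors as rows and row reduce.
R2 ← R2 − (2/3)·R1: [0, -7/3, -1/3, 1/3]
R3 ← R3 + (2/3)·R1: [0, 28/3, 4/3, -4/3]
R3 ← R3 + (4)·R2: [0, 0, 0, 0]
2 nonzero rows, so the 3 vectors span a space of dimension 2.
Since 2 < 3, the vectors are linearly dependent.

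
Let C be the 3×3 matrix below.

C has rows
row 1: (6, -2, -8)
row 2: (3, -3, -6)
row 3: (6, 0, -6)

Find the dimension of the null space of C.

1

Row reduce to echelon form.
R2 ← R2 − (1/2)·R1: [0, -2, -2]
R3 ← R3 − R1: [0, 2, 2]
R3 ← R3 + R2: [0, 0, 0]
2 nonzero rows, so rank(C) = 2.
C has 3 columns; by rank–nullity, nullity = 3 − 2 = 1.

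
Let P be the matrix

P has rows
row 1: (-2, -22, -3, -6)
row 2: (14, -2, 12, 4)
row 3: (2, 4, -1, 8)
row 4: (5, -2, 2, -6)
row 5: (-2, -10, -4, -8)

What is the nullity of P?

Row reduce to echelon form.
R2 ← R2 + (7)·R1: [0, -156, -9, -38]
R3 ← R3 + R1: [0, -18, -4, 2]
R4 ← R4 + (5/2)·R1: [0, -57, -11/2, -21]
R5 ← R5 − R1: [0, 12, -1, -2]
R3 ← R3 − (3/26)·R2: [0, 0, -77/26, 83/13]
R4 ← R4 − (19/52)·R2: [0, 0, -115/52, -185/26]
R5 ← R5 + (1/13)·R2: [0, 0, -22/13, -64/13]
R4 ← R4 − (115/154)·R3: [0, 0, 0, -915/77]
R5 ← R5 − (4/7)·R3: [0, 0, 0, -60/7]
R5 ← R5 − (44/61)·R4: [0, 0, 0, 0]
4 nonzero rows, so rank(P) = 4.
P has 4 columns; by rank–nullity, nullity = 4 − 4 = 0.

0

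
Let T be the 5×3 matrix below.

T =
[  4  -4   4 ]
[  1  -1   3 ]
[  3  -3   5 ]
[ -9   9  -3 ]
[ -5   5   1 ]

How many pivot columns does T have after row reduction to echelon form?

Row reduce to echelon form.
R2 ← R2 − (1/4)·R1: [0, 0, 2]
R3 ← R3 − (3/4)·R1: [0, 0, 2]
R4 ← R4 + (9/4)·R1: [0, 0, 6]
R5 ← R5 + (5/4)·R1: [0, 0, 6]
R3 ← R3 − R2: [0, 0, 0]
R4 ← R4 − (3)·R2: [0, 0, 0]
R5 ← R5 − (3)·R2: [0, 0, 0]
Echelon form has 2 nonzero rows, so rank(T) = 2.
Each nonzero row contributes one pivot column: 2 pivot columns.

2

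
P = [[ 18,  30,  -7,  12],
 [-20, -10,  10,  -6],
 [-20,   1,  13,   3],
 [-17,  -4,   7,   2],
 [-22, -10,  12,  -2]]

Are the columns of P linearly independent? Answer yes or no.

Row reduce P to echelon form.
R2 ← R2 + (10/9)·R1: [0, 70/3, 20/9, 22/3]
R3 ← R3 + (10/9)·R1: [0, 103/3, 47/9, 49/3]
R4 ← R4 + (17/18)·R1: [0, 73/3, 7/18, 40/3]
R5 ← R5 + (11/9)·R1: [0, 80/3, 31/9, 38/3]
R3 ← R3 − (103/70)·R2: [0, 0, 41/21, 194/35]
R4 ← R4 − (73/70)·R2: [0, 0, -27/14, 199/35]
R5 ← R5 − (8/7)·R2: [0, 0, 19/21, 30/7]
R4 ← R4 + (81/82)·R3: [0, 0, 0, 2288/205]
R5 ← R5 − (19/41)·R3: [0, 0, 0, 352/205]
R5 ← R5 − (2/13)·R4: [0, 0, 0, 0]
4 pivots among 4 columns.
Every column is a pivot column, so the columns are linearly independent.

yes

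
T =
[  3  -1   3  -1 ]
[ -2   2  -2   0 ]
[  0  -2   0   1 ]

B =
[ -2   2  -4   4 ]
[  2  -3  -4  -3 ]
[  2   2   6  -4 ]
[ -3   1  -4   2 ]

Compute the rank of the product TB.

2

First compute TB:
[[  1,  14,  14,   1],
 [  4, -14, -12,  -6],
 [ -7,   7,   4,   8]]
Now row reduce the product.
R2 ← R2 − (4)·R1: [0, -70, -68, -10]
R3 ← R3 + (7)·R1: [0, 105, 102, 15]
R3 ← R3 + (3/2)·R2: [0, 0, 0, 0]
2 nonzero rows, so rank(TB) = 2.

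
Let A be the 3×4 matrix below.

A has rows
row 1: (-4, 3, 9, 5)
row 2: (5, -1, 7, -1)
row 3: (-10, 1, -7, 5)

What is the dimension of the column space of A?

3

Row reduce to echelon form.
R2 ← R2 + (5/4)·R1: [0, 11/4, 73/4, 21/4]
R3 ← R3 − (5/2)·R1: [0, -13/2, -59/2, -15/2]
R3 ← R3 + (26/11)·R2: [0, 0, 150/11, 54/11]
Echelon form has 3 nonzero rows, so rank(A) = 3.
The column space has dimension equal to the rank: 3.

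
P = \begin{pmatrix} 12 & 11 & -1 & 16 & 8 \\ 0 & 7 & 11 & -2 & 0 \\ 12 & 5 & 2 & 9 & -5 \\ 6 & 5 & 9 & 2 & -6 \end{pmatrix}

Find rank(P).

4

Row reduce to echelon form.
R3 ← R3 − R1: [0, -6, 3, -7, -13]
R4 ← R4 − (1/2)·R1: [0, -1/2, 19/2, -6, -10]
R3 ← R3 + (6/7)·R2: [0, 0, 87/7, -61/7, -13]
R4 ← R4 + (1/14)·R2: [0, 0, 72/7, -43/7, -10]
R4 ← R4 − (24/29)·R3: [0, 0, 0, 31/29, 22/29]
Echelon form has 4 nonzero rows, so rank(P) = 4.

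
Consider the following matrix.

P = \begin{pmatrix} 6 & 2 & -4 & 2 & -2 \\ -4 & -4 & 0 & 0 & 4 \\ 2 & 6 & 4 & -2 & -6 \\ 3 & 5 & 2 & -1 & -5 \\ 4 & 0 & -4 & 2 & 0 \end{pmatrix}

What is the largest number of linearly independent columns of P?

2

Row reduce to echelon form.
R2 ← R2 + (2/3)·R1: [0, -8/3, -8/3, 4/3, 8/3]
R3 ← R3 − (1/3)·R1: [0, 16/3, 16/3, -8/3, -16/3]
R4 ← R4 − (1/2)·R1: [0, 4, 4, -2, -4]
R5 ← R5 − (2/3)·R1: [0, -4/3, -4/3, 2/3, 4/3]
R3 ← R3 + (2)·R2: [0, 0, 0, 0, 0]
R4 ← R4 + (3/2)·R2: [0, 0, 0, 0, 0]
R5 ← R5 − (1/2)·R2: [0, 0, 0, 0, 0]
Echelon form has 2 nonzero rows, so rank(P) = 2.
The rank gives the maximum number of linearly independent columns: 2.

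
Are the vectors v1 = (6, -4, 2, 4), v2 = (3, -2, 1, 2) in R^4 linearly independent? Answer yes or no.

no

Form the matrix with these vectors as rows and row reduce.
R2 ← R2 − (1/2)·R1: [0, 0, 0, 0]
1 nonzero row, so the 2 vectors span a space of dimension 1.
Since 1 < 2, the vectors are linearly dependent.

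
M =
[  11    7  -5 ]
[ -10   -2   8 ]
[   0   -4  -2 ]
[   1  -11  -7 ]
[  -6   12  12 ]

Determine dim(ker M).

0

Row reduce to echelon form.
R2 ← R2 + (10/11)·R1: [0, 48/11, 38/11]
R4 ← R4 − (1/11)·R1: [0, -128/11, -72/11]
R5 ← R5 + (6/11)·R1: [0, 174/11, 102/11]
R3 ← R3 + (11/12)·R2: [0, 0, 7/6]
R4 ← R4 + (8/3)·R2: [0, 0, 8/3]
R5 ← R5 − (29/8)·R2: [0, 0, -13/4]
R4 ← R4 − (16/7)·R3: [0, 0, 0]
R5 ← R5 + (39/14)·R3: [0, 0, 0]
3 nonzero rows, so rank(M) = 3.
M has 3 columns; by rank–nullity, nullity = 3 − 3 = 0.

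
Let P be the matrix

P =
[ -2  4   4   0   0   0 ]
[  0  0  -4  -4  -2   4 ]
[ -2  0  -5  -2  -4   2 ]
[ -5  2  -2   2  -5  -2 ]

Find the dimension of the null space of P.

3

Row reduce to echelon form.
R3 ← R3 − R1: [0, -4, -9, -2, -4, 2]
R4 ← R4 − (5/2)·R1: [0, -8, -12, 2, -5, -2]
Swap R2 ↔ R3
R4 ← R4 − (2)·R2: [0, 0, 6, 6, 3, -6]
R4 ← R4 + (3/2)·R3: [0, 0, 0, 0, 0, 0]
3 nonzero rows, so rank(P) = 3.
P has 6 columns; by rank–nullity, nullity = 6 − 3 = 3.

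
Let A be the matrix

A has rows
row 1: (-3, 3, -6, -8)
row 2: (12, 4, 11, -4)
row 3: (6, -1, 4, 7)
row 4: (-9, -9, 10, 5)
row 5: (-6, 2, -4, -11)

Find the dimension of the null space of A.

Row reduce to echelon form.
R2 ← R2 + (4)·R1: [0, 16, -13, -36]
R3 ← R3 + (2)·R1: [0, 5, -8, -9]
R4 ← R4 − (3)·R1: [0, -18, 28, 29]
R5 ← R5 − (2)·R1: [0, -4, 8, 5]
R3 ← R3 − (5/16)·R2: [0, 0, -63/16, 9/4]
R4 ← R4 + (9/8)·R2: [0, 0, 107/8, -23/2]
R5 ← R5 + (1/4)·R2: [0, 0, 19/4, -4]
R4 ← R4 + (214/63)·R3: [0, 0, 0, -27/7]
R5 ← R5 + (76/63)·R3: [0, 0, 0, -9/7]
R5 ← R5 − (1/3)·R4: [0, 0, 0, 0]
4 nonzero rows, so rank(A) = 4.
A has 4 columns; by rank–nullity, nullity = 4 − 4 = 0.

0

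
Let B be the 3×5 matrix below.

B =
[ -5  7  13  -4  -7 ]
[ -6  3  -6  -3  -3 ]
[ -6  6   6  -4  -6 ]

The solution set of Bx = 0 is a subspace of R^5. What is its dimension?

3

Row reduce to echelon form.
R2 ← R2 − (6/5)·R1: [0, -27/5, -108/5, 9/5, 27/5]
R3 ← R3 − (6/5)·R1: [0, -12/5, -48/5, 4/5, 12/5]
R3 ← R3 − (4/9)·R2: [0, 0, 0, 0, 0]
2 nonzero rows, so rank(B) = 2.
B has 5 columns; by rank–nullity, nullity = 5 − 2 = 3.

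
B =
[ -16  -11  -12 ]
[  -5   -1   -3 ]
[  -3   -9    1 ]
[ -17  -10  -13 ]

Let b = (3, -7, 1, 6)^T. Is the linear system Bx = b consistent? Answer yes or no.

no

Row reduce the augmented matrix [B | b].
R2 ← R2 − (5/16)·R1: [0, 39/16, 3/4, -127/16]
R3 ← R3 − (3/16)·R1: [0, -111/16, 13/4, 7/16]
R4 ← R4 − (17/16)·R1: [0, 27/16, -1/4, 45/16]
R3 ← R3 + (37/13)·R2: [0, 0, 70/13, -288/13]
R4 ← R4 − (9/13)·R2: [0, 0, -10/13, 108/13]
R4 ← R4 + (1/7)·R3: [0, 0, 0, 36/7]
The echelon form has 4 nonzero rows; the last pivot sits in the augmented column, so rank(B) = 3 but rank([B|b]) = 4.
Since the ranks differ, the system is inconsistent.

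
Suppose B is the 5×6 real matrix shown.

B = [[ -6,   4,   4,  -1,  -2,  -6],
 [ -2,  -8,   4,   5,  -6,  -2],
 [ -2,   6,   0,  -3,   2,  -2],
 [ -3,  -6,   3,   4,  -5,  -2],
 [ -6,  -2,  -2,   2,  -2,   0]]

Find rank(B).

3

Row reduce to echelon form.
R2 ← R2 − (1/3)·R1: [0, -28/3, 8/3, 16/3, -16/3, 0]
R3 ← R3 − (1/3)·R1: [0, 14/3, -4/3, -8/3, 8/3, 0]
R4 ← R4 − (1/2)·R1: [0, -8, 1, 9/2, -4, 1]
R5 ← R5 − R1: [0, -6, -6, 3, 0, 6]
R3 ← R3 + (1/2)·R2: [0, 0, 0, 0, 0, 0]
R4 ← R4 − (6/7)·R2: [0, 0, -9/7, -1/14, 4/7, 1]
R5 ← R5 − (9/14)·R2: [0, 0, -54/7, -3/7, 24/7, 6]
Swap R3 ↔ R4
R5 ← R5 − (6)·R3: [0, 0, 0, 0, 0, 0]
Echelon form has 3 nonzero rows, so rank(B) = 3.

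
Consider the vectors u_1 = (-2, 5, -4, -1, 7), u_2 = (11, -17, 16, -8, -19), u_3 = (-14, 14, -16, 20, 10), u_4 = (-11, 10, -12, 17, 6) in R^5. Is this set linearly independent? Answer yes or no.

Form the matrix with these vectors as rows and row reduce.
R2 ← R2 + (11/2)·R1: [0, 21/2, -6, -27/2, 39/2]
R3 ← R3 − (7)·R1: [0, -21, 12, 27, -39]
R4 ← R4 − (11/2)·R1: [0, -35/2, 10, 45/2, -65/2]
R3 ← R3 + (2)·R2: [0, 0, 0, 0, 0]
R4 ← R4 + (5/3)·R2: [0, 0, 0, 0, 0]
2 nonzero rows, so the 4 vectors span a space of dimension 2.
Since 2 < 4, the vectors are linearly dependent.

no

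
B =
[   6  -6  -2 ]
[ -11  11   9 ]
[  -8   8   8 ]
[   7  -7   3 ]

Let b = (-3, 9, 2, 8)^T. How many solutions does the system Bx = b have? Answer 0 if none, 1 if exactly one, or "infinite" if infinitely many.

Row reduce the augmented matrix [B | b].
R2 ← R2 + (11/6)·R1: [0, 0, 16/3, 7/2]
R3 ← R3 + (4/3)·R1: [0, 0, 16/3, -2]
R4 ← R4 − (7/6)·R1: [0, 0, 16/3, 23/2]
R3 ← R3 − R2: [0, 0, 0, -11/2]
R4 ← R4 − R2: [0, 0, 0, 8]
R4 ← R4 + (16/11)·R3: [0, 0, 0, 0]
The echelon form has 3 nonzero rows; the last pivot sits in the augmented column, so rank(B) = 2 but rank([B|b]) = 3.
Since the ranks differ, the system is inconsistent.
It has no solutions.

0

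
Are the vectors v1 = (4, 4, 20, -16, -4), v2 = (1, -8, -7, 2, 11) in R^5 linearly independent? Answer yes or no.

Form the matrix with these vectors as rows and row reduce.
R2 ← R2 − (1/4)·R1: [0, -9, -12, 6, 12]
2 nonzero rows, so the 2 vectors span a space of dimension 2.
Since 2 = 2, the vectors are linearly independent.

yes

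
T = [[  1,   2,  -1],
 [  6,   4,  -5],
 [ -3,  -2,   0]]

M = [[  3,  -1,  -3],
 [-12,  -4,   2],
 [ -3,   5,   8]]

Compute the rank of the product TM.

2

First compute TM:
[[-18, -14,  -7],
 [-15, -47, -50],
 [ 15,  11,   5]]
Now row reduce the product.
R2 ← R2 − (5/6)·R1: [0, -106/3, -265/6]
R3 ← R3 + (5/6)·R1: [0, -2/3, -5/6]
R3 ← R3 − (1/53)·R2: [0, 0, 0]
2 nonzero rows, so rank(TM) = 2.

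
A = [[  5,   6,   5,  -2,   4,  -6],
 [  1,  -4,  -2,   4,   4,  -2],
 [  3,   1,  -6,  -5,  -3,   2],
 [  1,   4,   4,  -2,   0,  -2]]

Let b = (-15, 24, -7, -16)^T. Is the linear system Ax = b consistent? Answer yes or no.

Row reduce the augmented matrix [A | b].
R2 ← R2 − (1/5)·R1: [0, -26/5, -3, 22/5, 16/5, -4/5, 27]
R3 ← R3 − (3/5)·R1: [0, -13/5, -9, -19/5, -27/5, 28/5, 2]
R4 ← R4 − (1/5)·R1: [0, 14/5, 3, -8/5, -4/5, -4/5, -13]
R3 ← R3 − (1/2)·R2: [0, 0, -15/2, -6, -7, 6, -23/2]
R4 ← R4 + (7/13)·R2: [0, 0, 18/13, 10/13, 12/13, -16/13, 20/13]
R4 ← R4 + (12/65)·R3: [0, 0, 0, -22/65, -24/65, -8/65, -38/65]
The echelon form has 4 nonzero rows, and every pivot lies in the first 6 columns, so rank(A) = rank([A|b]) = 4.
The system is consistent.

yes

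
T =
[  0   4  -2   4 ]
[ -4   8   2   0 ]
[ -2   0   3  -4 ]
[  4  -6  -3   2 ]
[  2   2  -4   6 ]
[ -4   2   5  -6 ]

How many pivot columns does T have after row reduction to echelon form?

2

Row reduce to echelon form.
Swap R1 ↔ R2
R3 ← R3 − (1/2)·R1: [0, -4, 2, -4]
R4 ← R4 + R1: [0, 2, -1, 2]
R5 ← R5 + (1/2)·R1: [0, 6, -3, 6]
R6 ← R6 − R1: [0, -6, 3, -6]
R3 ← R3 + R2: [0, 0, 0, 0]
R4 ← R4 − (1/2)·R2: [0, 0, 0, 0]
R5 ← R5 − (3/2)·R2: [0, 0, 0, 0]
R6 ← R6 + (3/2)·R2: [0, 0, 0, 0]
Echelon form has 2 nonzero rows, so rank(T) = 2.
Each nonzero row contributes one pivot column: 2 pivot columns.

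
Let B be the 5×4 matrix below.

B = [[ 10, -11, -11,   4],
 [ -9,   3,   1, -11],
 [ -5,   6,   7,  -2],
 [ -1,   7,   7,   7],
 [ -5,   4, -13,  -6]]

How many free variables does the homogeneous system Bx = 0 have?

Row reduce to echelon form.
R2 ← R2 + (9/10)·R1: [0, -69/10, -89/10, -37/5]
R3 ← R3 + (1/2)·R1: [0, 1/2, 3/2, 0]
R4 ← R4 + (1/10)·R1: [0, 59/10, 59/10, 37/5]
R5 ← R5 + (1/2)·R1: [0, -3/2, -37/2, -4]
R3 ← R3 + (5/69)·R2: [0, 0, 59/69, -37/69]
R4 ← R4 + (59/69)·R2: [0, 0, -118/69, 74/69]
R5 ← R5 − (5/23)·R2: [0, 0, -381/23, -55/23]
R4 ← R4 + (2)·R3: [0, 0, 0, 0]
R5 ← R5 + (1143/59)·R3: [0, 0, 0, -754/59]
Swap R4 ↔ R5
4 nonzero rows, so rank(B) = 4.
B has 4 columns; by rank–nullity, nullity = 4 − 4 = 0.

0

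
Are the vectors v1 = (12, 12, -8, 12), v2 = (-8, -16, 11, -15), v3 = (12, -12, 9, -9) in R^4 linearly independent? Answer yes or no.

Form the matrix with these vectors as rows and row reduce.
R2 ← R2 + (2/3)·R1: [0, -8, 17/3, -7]
R3 ← R3 − R1: [0, -24, 17, -21]
R3 ← R3 − (3)·R2: [0, 0, 0, 0]
2 nonzero rows, so the 3 vectors span a space of dimension 2.
Since 2 < 3, the vectors are linearly dependent.

no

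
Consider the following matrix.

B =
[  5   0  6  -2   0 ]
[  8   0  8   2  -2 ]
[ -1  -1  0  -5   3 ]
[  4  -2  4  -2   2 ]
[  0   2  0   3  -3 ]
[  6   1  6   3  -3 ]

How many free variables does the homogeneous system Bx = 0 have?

2

Row reduce to echelon form.
R2 ← R2 − (8/5)·R1: [0, 0, -8/5, 26/5, -2]
R3 ← R3 + (1/5)·R1: [0, -1, 6/5, -27/5, 3]
R4 ← R4 − (4/5)·R1: [0, -2, -4/5, -2/5, 2]
R6 ← R6 − (6/5)·R1: [0, 1, -6/5, 27/5, -3]
Swap R2 ↔ R3
R4 ← R4 − (2)·R2: [0, 0, -16/5, 52/5, -4]
R5 ← R5 + (2)·R2: [0, 0, 12/5, -39/5, 3]
R6 ← R6 + R2: [0, 0, 0, 0, 0]
R4 ← R4 − (2)·R3: [0, 0, 0, 0, 0]
R5 ← R5 + (3/2)·R3: [0, 0, 0, 0, 0]
3 nonzero rows, so rank(B) = 3.
B has 5 columns; by rank–nullity, nullity = 5 − 3 = 2.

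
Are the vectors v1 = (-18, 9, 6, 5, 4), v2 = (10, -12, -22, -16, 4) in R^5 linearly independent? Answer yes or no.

Form the matrix with these vectors as rows and row reduce.
R2 ← R2 + (5/9)·R1: [0, -7, -56/3, -119/9, 56/9]
2 nonzero rows, so the 2 vectors span a space of dimension 2.
Since 2 = 2, the vectors are linearly independent.

yes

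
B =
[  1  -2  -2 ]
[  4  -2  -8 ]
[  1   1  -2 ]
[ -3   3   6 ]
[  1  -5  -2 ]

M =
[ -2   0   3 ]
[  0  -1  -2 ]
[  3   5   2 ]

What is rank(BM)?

2

First compute BM:
[[ -8,  -8,   3],
 [-32, -38,   0],
 [ -8, -11,  -3],
 [ 24,  27,  -3],
 [ -8,  -5,   9]]
Now row reduce the product.
R2 ← R2 − (4)·R1: [0, -6, -12]
R3 ← R3 − R1: [0, -3, -6]
R4 ← R4 + (3)·R1: [0, 3, 6]
R5 ← R5 − R1: [0, 3, 6]
R3 ← R3 − (1/2)·R2: [0, 0, 0]
R4 ← R4 + (1/2)·R2: [0, 0, 0]
R5 ← R5 + (1/2)·R2: [0, 0, 0]
2 nonzero rows, so rank(BM) = 2.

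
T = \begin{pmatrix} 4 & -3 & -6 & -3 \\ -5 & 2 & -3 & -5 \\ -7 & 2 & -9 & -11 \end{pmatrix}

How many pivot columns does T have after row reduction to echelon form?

Row reduce to echelon form.
R2 ← R2 + (5/4)·R1: [0, -7/4, -21/2, -35/4]
R3 ← R3 + (7/4)·R1: [0, -13/4, -39/2, -65/4]
R3 ← R3 − (13/7)·R2: [0, 0, 0, 0]
Echelon form has 2 nonzero rows, so rank(T) = 2.
Each nonzero row contributes one pivot column: 2 pivot columns.

2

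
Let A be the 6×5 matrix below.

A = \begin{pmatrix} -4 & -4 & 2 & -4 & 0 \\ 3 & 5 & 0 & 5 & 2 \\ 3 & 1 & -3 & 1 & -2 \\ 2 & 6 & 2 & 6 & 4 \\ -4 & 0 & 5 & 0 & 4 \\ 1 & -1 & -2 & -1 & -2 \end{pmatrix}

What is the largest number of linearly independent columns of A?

Row reduce to echelon form.
R2 ← R2 + (3/4)·R1: [0, 2, 3/2, 2, 2]
R3 ← R3 + (3/4)·R1: [0, -2, -3/2, -2, -2]
R4 ← R4 + (1/2)·R1: [0, 4, 3, 4, 4]
R5 ← R5 − R1: [0, 4, 3, 4, 4]
R6 ← R6 + (1/4)·R1: [0, -2, -3/2, -2, -2]
R3 ← R3 + R2: [0, 0, 0, 0, 0]
R4 ← R4 − (2)·R2: [0, 0, 0, 0, 0]
R5 ← R5 − (2)·R2: [0, 0, 0, 0, 0]
R6 ← R6 + R2: [0, 0, 0, 0, 0]
Echelon form has 2 nonzero rows, so rank(A) = 2.
The rank gives the maximum number of linearly independent columns: 2.

2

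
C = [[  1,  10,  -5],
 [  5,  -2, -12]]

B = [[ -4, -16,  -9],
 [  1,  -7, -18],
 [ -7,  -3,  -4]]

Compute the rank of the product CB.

First compute CB:
[[ 41, -71, -169],
 [ 62, -30,  39]]
Now row reduce the product.
R2 ← R2 − (62/41)·R1: [0, 3172/41, 12077/41]
2 nonzero rows, so rank(CB) = 2.

2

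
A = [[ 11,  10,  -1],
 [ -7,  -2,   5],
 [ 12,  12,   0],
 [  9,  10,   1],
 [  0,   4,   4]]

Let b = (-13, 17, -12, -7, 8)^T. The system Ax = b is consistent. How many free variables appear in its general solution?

1

Row reduce the augmented matrix [A | b].
R2 ← R2 + (7/11)·R1: [0, 48/11, 48/11, 96/11]
R3 ← R3 − (12/11)·R1: [0, 12/11, 12/11, 24/11]
R4 ← R4 − (9/11)·R1: [0, 20/11, 20/11, 40/11]
R3 ← R3 − (1/4)·R2: [0, 0, 0, 0]
R4 ← R4 − (5/12)·R2: [0, 0, 0, 0]
R5 ← R5 − (11/12)·R2: [0, 0, 0, 0]
The echelon form has 2 nonzero rows, and every pivot lies in the first 3 columns, so rank(A) = rank([A|b]) = 2.
The system is consistent.
Free variables = (unknowns) − (rank) = 3 − 2 = 1.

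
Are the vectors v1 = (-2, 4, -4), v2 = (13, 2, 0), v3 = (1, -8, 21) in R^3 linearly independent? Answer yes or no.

yes

Form the matrix with these vectors as rows and row reduce.
R2 ← R2 + (13/2)·R1: [0, 28, -26]
R3 ← R3 + (1/2)·R1: [0, -6, 19]
R3 ← R3 + (3/14)·R2: [0, 0, 94/7]
3 nonzero rows, so the 3 vectors span a space of dimension 3.
Since 3 = 3, the vectors are linearly independent.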